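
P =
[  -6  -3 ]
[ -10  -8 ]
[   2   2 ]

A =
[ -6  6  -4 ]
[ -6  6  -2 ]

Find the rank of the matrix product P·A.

2

First compute PA:
[[ 54, -54,  30],
 [108, -108,  56],
 [-24,  24, -12]]
Now row reduce the product.
R2 ← R2 − (2)·R1: [0, 0, -4]
R3 ← R3 + (4/9)·R1: [0, 0, 4/3]
R3 ← R3 + (1/3)·R2: [0, 0, 0]
2 nonzero rows, so rank(PA) = 2.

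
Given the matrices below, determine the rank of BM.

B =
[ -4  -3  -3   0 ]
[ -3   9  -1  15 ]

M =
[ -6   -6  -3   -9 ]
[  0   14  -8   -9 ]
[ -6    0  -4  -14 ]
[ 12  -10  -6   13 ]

First compute BM:
[[ 42, -18,  48, 105],
 [204,  -6, -149, 155]]
Now row reduce the product.
R2 ← R2 − (34/7)·R1: [0, 570/7, -2675/7, -355]
2 nonzero rows, so rank(BM) = 2.

2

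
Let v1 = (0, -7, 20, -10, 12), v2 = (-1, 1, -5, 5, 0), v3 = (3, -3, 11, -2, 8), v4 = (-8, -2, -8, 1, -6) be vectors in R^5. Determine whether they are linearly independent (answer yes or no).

yes

Form the matrix with these vectors as rows and row reduce.
Swap R1 ↔ R2
R3 ← R3 + (3)·R1: [0, 0, -4, 13, 8]
R4 ← R4 − (8)·R1: [0, -10, 32, -39, -6]
R4 ← R4 − (10/7)·R2: [0, 0, 24/7, -173/7, -162/7]
R4 ← R4 + (6/7)·R3: [0, 0, 0, -95/7, -114/7]
4 nonzero rows, so the 4 vectors span a space of dimension 4.
Since 4 = 4, the vectors are linearly independent.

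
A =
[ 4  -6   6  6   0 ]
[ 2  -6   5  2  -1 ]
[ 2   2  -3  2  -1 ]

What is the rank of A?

Row reduce to echelon form.
R2 ← R2 − (1/2)·R1: [0, -3, 2, -1, -1]
R3 ← R3 − (1/2)·R1: [0, 5, -6, -1, -1]
R3 ← R3 + (5/3)·R2: [0, 0, -8/3, -8/3, -8/3]
Echelon form has 3 nonzero rows, so rank(A) = 3.

3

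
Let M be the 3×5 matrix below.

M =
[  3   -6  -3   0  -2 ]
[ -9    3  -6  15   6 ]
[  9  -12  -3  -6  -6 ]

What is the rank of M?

Row reduce to echelon form.
R2 ← R2 + (3)·R1: [0, -15, -15, 15, 0]
R3 ← R3 − (3)·R1: [0, 6, 6, -6, 0]
R3 ← R3 + (2/5)·R2: [0, 0, 0, 0, 0]
Echelon form has 2 nonzero rows, so rank(M) = 2.

2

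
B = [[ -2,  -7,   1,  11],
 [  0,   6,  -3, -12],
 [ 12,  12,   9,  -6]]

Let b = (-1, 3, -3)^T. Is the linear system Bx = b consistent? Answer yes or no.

Row reduce the augmented matrix [B | b].
R3 ← R3 + (6)·R1: [0, -30, 15, 60, -9]
R3 ← R3 + (5)·R2: [0, 0, 0, 0, 6]
The echelon form has 3 nonzero rows; the last pivot sits in the augmented column, so rank(B) = 2 but rank([B|b]) = 3.
Since the ranks differ, the system is inconsistent.

no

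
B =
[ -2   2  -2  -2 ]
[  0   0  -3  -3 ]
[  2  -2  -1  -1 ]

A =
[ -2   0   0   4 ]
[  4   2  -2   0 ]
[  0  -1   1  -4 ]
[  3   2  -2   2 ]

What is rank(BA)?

First compute BA:
[[  6,   2,  -2,  -4],
 [ -9,  -3,   3,   6],
 [-15,  -5,   5,  10]]
Now row reduce the product.
R2 ← R2 + (3/2)·R1: [0, 0, 0, 0]
R3 ← R3 + (5/2)·R1: [0, 0, 0, 0]
1 nonzero row, so rank(BA) = 1.

1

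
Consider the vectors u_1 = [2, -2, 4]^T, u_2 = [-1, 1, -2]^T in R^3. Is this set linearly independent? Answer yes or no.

Form the matrix with these vectors as rows and row reduce.
R2 ← R2 + (1/2)·R1: [0, 0, 0]
1 nonzero row, so the 2 vectors span a space of dimension 1.
Since 1 < 2, the vectors are linearly dependent.

no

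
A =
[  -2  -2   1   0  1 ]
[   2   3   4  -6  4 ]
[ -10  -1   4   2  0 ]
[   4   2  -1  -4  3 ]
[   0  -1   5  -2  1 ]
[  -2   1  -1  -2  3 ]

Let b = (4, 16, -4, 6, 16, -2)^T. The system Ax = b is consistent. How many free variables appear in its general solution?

Row reduce the augmented matrix [A | b].
R2 ← R2 + R1: [0, 1, 5, -6, 5, 20]
R3 ← R3 − (5)·R1: [0, 9, -1, 2, -5, -24]
R4 ← R4 + (2)·R1: [0, -2, 1, -4, 5, 14]
R6 ← R6 − R1: [0, 3, -2, -2, 2, -6]
R3 ← R3 − (9)·R2: [0, 0, -46, 56, -50, -204]
R4 ← R4 + (2)·R2: [0, 0, 11, -16, 15, 54]
R5 ← R5 + R2: [0, 0, 10, -8, 6, 36]
R6 ← R6 − (3)·R2: [0, 0, -17, 16, -13, -66]
R4 ← R4 + (11/46)·R3: [0, 0, 0, -60/23, 70/23, 120/23]
R5 ← R5 + (5/23)·R3: [0, 0, 0, 96/23, -112/23, -192/23]
R6 ← R6 − (17/46)·R3: [0, 0, 0, -108/23, 126/23, 216/23]
R5 ← R5 + (8/5)·R4: [0, 0, 0, 0, 0, 0]
R6 ← R6 − (9/5)·R4: [0, 0, 0, 0, 0, 0]
The echelon form has 4 nonzero rows, and every pivot lies in the first 5 columns, so rank(A) = rank([A|b]) = 4.
The system is consistent.
Free variables = (unknowns) − (rank) = 5 − 4 = 1.

1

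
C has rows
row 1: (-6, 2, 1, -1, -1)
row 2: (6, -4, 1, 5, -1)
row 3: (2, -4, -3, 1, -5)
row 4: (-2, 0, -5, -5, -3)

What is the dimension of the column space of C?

Row reduce to echelon form.
R2 ← R2 + R1: [0, -2, 2, 4, -2]
R3 ← R3 + (1/3)·R1: [0, -10/3, -8/3, 2/3, -16/3]
R4 ← R4 − (1/3)·R1: [0, -2/3, -16/3, -14/3, -8/3]
R3 ← R3 − (5/3)·R2: [0, 0, -6, -6, -2]
R4 ← R4 − (1/3)·R2: [0, 0, -6, -6, -2]
R4 ← R4 − R3: [0, 0, 0, 0, 0]
Echelon form has 3 nonzero rows, so rank(C) = 3.
The column space has dimension equal to the rank: 3.

3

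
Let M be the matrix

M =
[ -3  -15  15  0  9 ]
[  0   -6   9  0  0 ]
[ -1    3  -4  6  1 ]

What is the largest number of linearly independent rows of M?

Row reduce to echelon form.
R3 ← R3 − (1/3)·R1: [0, 8, -9, 6, -2]
R3 ← R3 + (4/3)·R2: [0, 0, 3, 6, -2]
Echelon form has 3 nonzero rows, so rank(M) = 3.
The rank gives the maximum number of linearly independent rows: 3.

3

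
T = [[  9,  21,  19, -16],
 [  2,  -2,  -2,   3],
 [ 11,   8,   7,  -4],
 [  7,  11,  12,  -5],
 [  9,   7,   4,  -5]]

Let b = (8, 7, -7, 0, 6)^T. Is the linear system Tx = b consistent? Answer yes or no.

Row reduce the augmented matrix [T | b].
R2 ← R2 − (2/9)·R1: [0, -20/3, -56/9, 59/9, 47/9]
R3 ← R3 − (11/9)·R1: [0, -53/3, -146/9, 140/9, -151/9]
R4 ← R4 − (7/9)·R1: [0, -16/3, -25/9, 67/9, -56/9]
R5 ← R5 − R1: [0, -14, -15, 11, -2]
R3 ← R3 − (53/20)·R2: [0, 0, 4/15, -109/60, -1837/60]
R4 ← R4 − (4/5)·R2: [0, 0, 11/5, 11/5, -52/5]
R5 ← R5 − (21/10)·R2: [0, 0, -29/15, -83/30, -389/30]
R4 ← R4 − (33/4)·R3: [0, 0, 0, 275/16, 3875/16]
R5 ← R5 + (29/4)·R3: [0, 0, 0, -255/16, -3759/16]
R5 ← R5 + (51/55)·R4: [0, 0, 0, 0, -114/11]
The echelon form has 5 nonzero rows; the last pivot sits in the augmented column, so rank(T) = 4 but rank([T|b]) = 5.
Since the ranks differ, the system is inconsistent.

no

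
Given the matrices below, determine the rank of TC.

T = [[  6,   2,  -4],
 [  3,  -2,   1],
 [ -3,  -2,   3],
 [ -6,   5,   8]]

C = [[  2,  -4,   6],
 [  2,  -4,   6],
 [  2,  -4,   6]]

First compute TC:
[[  8, -16,  24],
 [  4,  -8,  12],
 [ -4,   8, -12],
 [ 14, -28,  42]]
Now row reduce the product.
R2 ← R2 − (1/2)·R1: [0, 0, 0]
R3 ← R3 + (1/2)·R1: [0, 0, 0]
R4 ← R4 − (7/4)·R1: [0, 0, 0]
1 nonzero row, so rank(TC) = 1.

1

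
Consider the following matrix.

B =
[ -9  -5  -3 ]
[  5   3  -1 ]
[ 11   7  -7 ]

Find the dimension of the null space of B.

1

Row reduce to echelon form.
R2 ← R2 + (5/9)·R1: [0, 2/9, -8/3]
R3 ← R3 + (11/9)·R1: [0, 8/9, -32/3]
R3 ← R3 − (4)·R2: [0, 0, 0]
2 nonzero rows, so rank(B) = 2.
B has 3 columns; by rank–nullity, nullity = 3 − 2 = 1.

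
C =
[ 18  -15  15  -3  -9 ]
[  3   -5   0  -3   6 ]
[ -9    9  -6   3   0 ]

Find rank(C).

2

Row reduce to echelon form.
R2 ← R2 − (1/6)·R1: [0, -5/2, -5/2, -5/2, 15/2]
R3 ← R3 + (1/2)·R1: [0, 3/2, 3/2, 3/2, -9/2]
R3 ← R3 + (3/5)·R2: [0, 0, 0, 0, 0]
Echelon form has 2 nonzero rows, so rank(C) = 2.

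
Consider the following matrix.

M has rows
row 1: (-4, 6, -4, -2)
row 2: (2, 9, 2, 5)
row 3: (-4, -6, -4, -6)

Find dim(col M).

Row reduce to echelon form.
R2 ← R2 + (1/2)·R1: [0, 12, 0, 4]
R3 ← R3 − R1: [0, -12, 0, -4]
R3 ← R3 + R2: [0, 0, 0, 0]
Echelon form has 2 nonzero rows, so rank(M) = 2.
The column space has dimension equal to the rank: 2.

2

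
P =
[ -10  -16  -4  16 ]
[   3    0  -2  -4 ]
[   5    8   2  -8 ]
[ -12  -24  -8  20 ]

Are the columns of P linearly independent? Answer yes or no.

no

Row reduce P to echelon form.
R2 ← R2 + (3/10)·R1: [0, -24/5, -16/5, 4/5]
R3 ← R3 + (1/2)·R1: [0, 0, 0, 0]
R4 ← R4 − (6/5)·R1: [0, -24/5, -16/5, 4/5]
R4 ← R4 − R2: [0, 0, 0, 0]
2 pivots among 4 columns.
Only 2 < 4 pivot columns, so the columns are linearly dependent.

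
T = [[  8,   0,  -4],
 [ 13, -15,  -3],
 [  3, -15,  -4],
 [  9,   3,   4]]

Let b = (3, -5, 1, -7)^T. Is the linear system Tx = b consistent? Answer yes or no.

Row reduce the augmented matrix [T | b].
R2 ← R2 − (13/8)·R1: [0, -15, 7/2, -79/8]
R3 ← R3 − (3/8)·R1: [0, -15, -5/2, -1/8]
R4 ← R4 − (9/8)·R1: [0, 3, 17/2, -83/8]
R3 ← R3 − R2: [0, 0, -6, 39/4]
R4 ← R4 + (1/5)·R2: [0, 0, 46/5, -247/20]
R4 ← R4 + (23/15)·R3: [0, 0, 0, 13/5]
The echelon form has 4 nonzero rows; the last pivot sits in the augmented column, so rank(T) = 3 but rank([T|b]) = 4.
Since the ranks differ, the system is inconsistent.

no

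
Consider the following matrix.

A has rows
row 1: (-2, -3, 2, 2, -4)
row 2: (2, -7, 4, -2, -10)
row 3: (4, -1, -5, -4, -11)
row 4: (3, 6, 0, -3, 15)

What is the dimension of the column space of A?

Row reduce to echelon form.
R2 ← R2 + R1: [0, -10, 6, 0, -14]
R3 ← R3 + (2)·R1: [0, -7, -1, 0, -19]
R4 ← R4 + (3/2)·R1: [0, 3/2, 3, 0, 9]
R3 ← R3 − (7/10)·R2: [0, 0, -26/5, 0, -46/5]
R4 ← R4 + (3/20)·R2: [0, 0, 39/10, 0, 69/10]
R4 ← R4 + (3/4)·R3: [0, 0, 0, 0, 0]
Echelon form has 3 nonzero rows, so rank(A) = 3.
The column space has dimension equal to the rank: 3.

3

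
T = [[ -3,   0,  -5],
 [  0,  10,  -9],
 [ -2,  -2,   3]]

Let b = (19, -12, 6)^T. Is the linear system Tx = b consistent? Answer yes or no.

Row reduce the augmented matrix [T | b].
R3 ← R3 − (2/3)·R1: [0, -2, 19/3, -20/3]
R3 ← R3 + (1/5)·R2: [0, 0, 68/15, -136/15]
The echelon form has 3 nonzero rows, and every pivot lies in the first 3 columns, so rank(T) = rank([T|b]) = 3.
The system is consistent.

yes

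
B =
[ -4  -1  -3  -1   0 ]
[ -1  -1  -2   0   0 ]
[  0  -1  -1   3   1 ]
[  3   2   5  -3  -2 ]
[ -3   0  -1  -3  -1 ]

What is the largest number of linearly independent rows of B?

4

Row reduce to echelon form.
R2 ← R2 − (1/4)·R1: [0, -3/4, -5/4, 1/4, 0]
R4 ← R4 + (3/4)·R1: [0, 5/4, 11/4, -15/4, -2]
R5 ← R5 − (3/4)·R1: [0, 3/4, 5/4, -9/4, -1]
R3 ← R3 − (4/3)·R2: [0, 0, 2/3, 8/3, 1]
R4 ← R4 + (5/3)·R2: [0, 0, 2/3, -10/3, -2]
R5 ← R5 + R2: [0, 0, 0, -2, -1]
R4 ← R4 − R3: [0, 0, 0, -6, -3]
R5 ← R5 − (1/3)·R4: [0, 0, 0, 0, 0]
Echelon form has 4 nonzero rows, so rank(B) = 4.
The rank gives the maximum number of linearly independent rows: 4.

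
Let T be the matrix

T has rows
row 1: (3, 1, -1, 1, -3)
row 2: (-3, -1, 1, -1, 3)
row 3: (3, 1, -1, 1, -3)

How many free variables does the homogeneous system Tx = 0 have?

Row reduce to echelon form.
R2 ← R2 + R1: [0, 0, 0, 0, 0]
R3 ← R3 − R1: [0, 0, 0, 0, 0]
1 nonzero row, so rank(T) = 1.
T has 5 columns; by rank–nullity, nullity = 5 − 1 = 4.

4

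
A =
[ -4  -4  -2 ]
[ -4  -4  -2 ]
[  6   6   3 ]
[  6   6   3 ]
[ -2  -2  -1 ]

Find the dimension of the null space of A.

2

Row reduce to echelon form.
R2 ← R2 − R1: [0, 0, 0]
R3 ← R3 + (3/2)·R1: [0, 0, 0]
R4 ← R4 + (3/2)·R1: [0, 0, 0]
R5 ← R5 − (1/2)·R1: [0, 0, 0]
1 nonzero row, so rank(A) = 1.
A has 3 columns; by rank–nullity, nullity = 3 − 1 = 2.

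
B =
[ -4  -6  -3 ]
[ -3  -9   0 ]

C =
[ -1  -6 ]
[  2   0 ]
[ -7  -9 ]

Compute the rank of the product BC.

First compute BC:
[[ 13,  51],
 [-15,  18]]
Now row reduce the product.
R2 ← R2 + (15/13)·R1: [0, 999/13]
2 nonzero rows, so rank(BC) = 2.

2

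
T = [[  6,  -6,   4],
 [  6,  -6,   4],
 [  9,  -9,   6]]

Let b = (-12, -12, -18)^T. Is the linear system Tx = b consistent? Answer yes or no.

yes

Row reduce the augmented matrix [T | b].
R2 ← R2 − R1: [0, 0, 0, 0]
R3 ← R3 − (3/2)·R1: [0, 0, 0, 0]
The echelon form has 1 nonzero rows, and every pivot lies in the first 3 columns, so rank(T) = rank([T|b]) = 1.
The system is consistent.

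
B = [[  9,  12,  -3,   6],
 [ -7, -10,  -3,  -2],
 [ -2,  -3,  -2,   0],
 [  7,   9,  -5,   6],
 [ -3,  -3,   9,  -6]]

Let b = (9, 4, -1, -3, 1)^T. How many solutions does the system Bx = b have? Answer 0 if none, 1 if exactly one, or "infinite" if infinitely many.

Row reduce the augmented matrix [B | b].
R2 ← R2 + (7/9)·R1: [0, -2/3, -16/3, 8/3, 11]
R3 ← R3 + (2/9)·R1: [0, -1/3, -8/3, 4/3, 1]
R4 ← R4 − (7/9)·R1: [0, -1/3, -8/3, 4/3, -10]
R5 ← R5 + (1/3)·R1: [0, 1, 8, -4, 4]
R3 ← R3 − (1/2)·R2: [0, 0, 0, 0, -9/2]
R4 ← R4 − (1/2)·R2: [0, 0, 0, 0, -31/2]
R5 ← R5 + (3/2)·R2: [0, 0, 0, 0, 41/2]
R4 ← R4 − (31/9)·R3: [0, 0, 0, 0, 0]
R5 ← R5 + (41/9)·R3: [0, 0, 0, 0, 0]
The echelon form has 3 nonzero rows; the last pivot sits in the augmented column, so rank(B) = 2 but rank([B|b]) = 3.
Since the ranks differ, the system is inconsistent.
It has no solutions.

0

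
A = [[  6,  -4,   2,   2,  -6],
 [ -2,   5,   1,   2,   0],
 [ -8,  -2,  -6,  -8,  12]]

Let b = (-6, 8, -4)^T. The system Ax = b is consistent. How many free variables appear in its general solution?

Row reduce the augmented matrix [A | b].
R2 ← R2 + (1/3)·R1: [0, 11/3, 5/3, 8/3, -2, 6]
R3 ← R3 + (4/3)·R1: [0, -22/3, -10/3, -16/3, 4, -12]
R3 ← R3 + (2)·R2: [0, 0, 0, 0, 0, 0]
The echelon form has 2 nonzero rows, and every pivot lies in the first 5 columns, so rank(A) = rank([A|b]) = 2.
The system is consistent.
Free variables = (unknowns) − (rank) = 5 − 2 = 3.

3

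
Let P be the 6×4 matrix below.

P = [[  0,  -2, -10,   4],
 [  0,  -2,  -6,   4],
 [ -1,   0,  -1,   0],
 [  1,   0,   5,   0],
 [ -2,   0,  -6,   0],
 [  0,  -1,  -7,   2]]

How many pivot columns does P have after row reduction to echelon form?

Row reduce to echelon form.
Swap R1 ↔ R3
R4 ← R4 + R1: [0, 0, 4, 0]
R5 ← R5 − (2)·R1: [0, 0, -4, 0]
R3 ← R3 − R2: [0, 0, -4, 0]
R6 ← R6 − (1/2)·R2: [0, 0, -4, 0]
R4 ← R4 + R3: [0, 0, 0, 0]
R5 ← R5 − R3: [0, 0, 0, 0]
R6 ← R6 − R3: [0, 0, 0, 0]
Echelon form has 3 nonzero rows, so rank(P) = 3.
Each nonzero row contributes one pivot column: 3 pivot columns.

3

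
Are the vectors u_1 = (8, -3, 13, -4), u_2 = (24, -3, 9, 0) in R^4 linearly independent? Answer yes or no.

yes

Form the matrix with these vectors as rows and row reduce.
R2 ← R2 − (3)·R1: [0, 6, -30, 12]
2 nonzero rows, so the 2 vectors span a space of dimension 2.
Since 2 = 2, the vectors are linearly independent.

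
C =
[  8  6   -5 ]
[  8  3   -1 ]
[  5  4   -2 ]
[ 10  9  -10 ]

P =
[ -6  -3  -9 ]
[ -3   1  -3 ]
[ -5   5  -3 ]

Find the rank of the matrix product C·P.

2

First compute CP:
[[-41, -43, -75],
 [-52, -26, -78],
 [-32, -21, -51],
 [-37, -71, -87]]
Now row reduce the product.
R2 ← R2 − (52/41)·R1: [0, 1170/41, 702/41]
R3 ← R3 − (32/41)·R1: [0, 515/41, 309/41]
R4 ← R4 − (37/41)·R1: [0, -1320/41, -792/41]
R3 ← R3 − (103/234)·R2: [0, 0, 0]
R4 ← R4 + (44/39)·R2: [0, 0, 0]
2 nonzero rows, so rank(CP) = 2.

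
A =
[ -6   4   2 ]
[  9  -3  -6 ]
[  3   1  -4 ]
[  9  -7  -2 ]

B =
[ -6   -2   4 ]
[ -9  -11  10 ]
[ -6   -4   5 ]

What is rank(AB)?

First compute AB:
[[-12, -40,  26],
 [  9,  39, -24],
 [ -3,  -1,   2],
 [ 21,  67, -44]]
Now row reduce the product.
R2 ← R2 + (3/4)·R1: [0, 9, -9/2]
R3 ← R3 − (1/4)·R1: [0, 9, -9/2]
R4 ← R4 + (7/4)·R1: [0, -3, 3/2]
R3 ← R3 − R2: [0, 0, 0]
R4 ← R4 + (1/3)·R2: [0, 0, 0]
2 nonzero rows, so rank(AB) = 2.

2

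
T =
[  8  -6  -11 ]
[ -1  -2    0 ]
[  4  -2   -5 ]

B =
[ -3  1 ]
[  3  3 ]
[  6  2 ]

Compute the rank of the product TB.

First compute TB:
[[-108, -32],
 [ -3,  -7],
 [-48, -12]]
Now row reduce the product.
R2 ← R2 − (1/36)·R1: [0, -55/9]
R3 ← R3 − (4/9)·R1: [0, 20/9]
R3 ← R3 + (4/11)·R2: [0, 0]
2 nonzero rows, so rank(TB) = 2.

2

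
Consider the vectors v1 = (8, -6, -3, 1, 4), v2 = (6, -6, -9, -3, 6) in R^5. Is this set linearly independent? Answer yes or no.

Form the matrix with these vectors as rows and row reduce.
R2 ← R2 − (3/4)·R1: [0, -3/2, -27/4, -15/4, 3]
2 nonzero rows, so the 2 vectors span a space of dimension 2.
Since 2 = 2, the vectors are linearly independent.

yes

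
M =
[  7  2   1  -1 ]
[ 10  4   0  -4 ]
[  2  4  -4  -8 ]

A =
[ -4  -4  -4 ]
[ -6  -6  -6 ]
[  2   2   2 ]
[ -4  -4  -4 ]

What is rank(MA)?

1

First compute MA:
[[-34, -34, -34],
 [-48, -48, -48],
 [ -8,  -8,  -8]]
Now row reduce the product.
R2 ← R2 − (24/17)·R1: [0, 0, 0]
R3 ← R3 − (4/17)·R1: [0, 0, 0]
1 nonzero row, so rank(MA) = 1.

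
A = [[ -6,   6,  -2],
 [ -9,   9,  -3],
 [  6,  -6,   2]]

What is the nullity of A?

2

Row reduce to echelon form.
R2 ← R2 − (3/2)·R1: [0, 0, 0]
R3 ← R3 + R1: [0, 0, 0]
1 nonzero row, so rank(A) = 1.
A has 3 columns; by rank–nullity, nullity = 3 − 1 = 2.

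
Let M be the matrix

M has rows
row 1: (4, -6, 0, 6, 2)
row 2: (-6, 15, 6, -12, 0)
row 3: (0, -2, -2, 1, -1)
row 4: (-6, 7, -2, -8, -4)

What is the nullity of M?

Row reduce to echelon form.
R2 ← R2 + (3/2)·R1: [0, 6, 6, -3, 3]
R4 ← R4 + (3/2)·R1: [0, -2, -2, 1, -1]
R3 ← R3 + (1/3)·R2: [0, 0, 0, 0, 0]
R4 ← R4 + (1/3)·R2: [0, 0, 0, 0, 0]
2 nonzero rows, so rank(M) = 2.
M has 5 columns; by rank–nullity, nullity = 5 − 2 = 3.

3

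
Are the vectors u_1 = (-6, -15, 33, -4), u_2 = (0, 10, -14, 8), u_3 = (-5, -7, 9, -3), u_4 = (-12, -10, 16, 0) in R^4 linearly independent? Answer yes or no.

yes

Form the matrix with these vectors as rows and row reduce.
R3 ← R3 − (5/6)·R1: [0, 11/2, -37/2, 1/3]
R4 ← R4 − (2)·R1: [0, 20, -50, 8]
R3 ← R3 − (11/20)·R2: [0, 0, -54/5, -61/15]
R4 ← R4 − (2)·R2: [0, 0, -22, -8]
R4 ← R4 − (55/27)·R3: [0, 0, 0, 23/81]
4 nonzero rows, so the 4 vectors span a space of dimension 4.
Since 4 = 4, the vectors are linearly independent.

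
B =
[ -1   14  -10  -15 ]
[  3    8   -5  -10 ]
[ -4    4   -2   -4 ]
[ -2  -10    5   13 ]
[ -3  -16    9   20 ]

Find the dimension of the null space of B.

Row reduce to echelon form.
R2 ← R2 + (3)·R1: [0, 50, -35, -55]
R3 ← R3 − (4)·R1: [0, -52, 38, 56]
R4 ← R4 − (2)·R1: [0, -38, 25, 43]
R5 ← R5 − (3)·R1: [0, -58, 39, 65]
R3 ← R3 + (26/25)·R2: [0, 0, 8/5, -6/5]
R4 ← R4 + (19/25)·R2: [0, 0, -8/5, 6/5]
R5 ← R5 + (29/25)·R2: [0, 0, -8/5, 6/5]
R4 ← R4 + R3: [0, 0, 0, 0]
R5 ← R5 + R3: [0, 0, 0, 0]
3 nonzero rows, so rank(B) = 3.
B has 4 columns; by rank–nullity, nullity = 4 − 3 = 1.

1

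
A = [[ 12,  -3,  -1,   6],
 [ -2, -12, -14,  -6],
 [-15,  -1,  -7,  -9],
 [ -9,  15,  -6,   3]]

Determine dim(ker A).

Row reduce to echelon form.
R2 ← R2 + (1/6)·R1: [0, -25/2, -85/6, -5]
R3 ← R3 + (5/4)·R1: [0, -19/4, -33/4, -3/2]
R4 ← R4 + (3/4)·R1: [0, 51/4, -27/4, 15/2]
R3 ← R3 − (19/50)·R2: [0, 0, -43/15, 2/5]
R4 ← R4 + (51/50)·R2: [0, 0, -106/5, 12/5]
R4 ← R4 − (318/43)·R3: [0, 0, 0, -24/43]
4 nonzero rows, so rank(A) = 4.
A has 4 columns; by rank–nullity, nullity = 4 − 4 = 0.

0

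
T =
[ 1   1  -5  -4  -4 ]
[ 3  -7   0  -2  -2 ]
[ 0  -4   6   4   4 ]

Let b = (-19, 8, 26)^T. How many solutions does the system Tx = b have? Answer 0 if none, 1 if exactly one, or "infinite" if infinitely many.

Row reduce the augmented matrix [T | b].
R2 ← R2 − (3)·R1: [0, -10, 15, 10, 10, 65]
R3 ← R3 − (2/5)·R2: [0, 0, 0, 0, 0, 0]
The echelon form has 2 nonzero rows, and every pivot lies in the first 5 columns, so rank(T) = rank([T|b]) = 2.
The system is consistent.
rank = 2 < 5 unknowns, so there are infinitely many solutions.

infinite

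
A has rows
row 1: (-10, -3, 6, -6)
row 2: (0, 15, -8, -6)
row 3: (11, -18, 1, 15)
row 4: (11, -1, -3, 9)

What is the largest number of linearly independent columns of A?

4

Row reduce to echelon form.
R3 ← R3 + (11/10)·R1: [0, -213/10, 38/5, 42/5]
R4 ← R4 + (11/10)·R1: [0, -43/10, 18/5, 12/5]
R3 ← R3 + (71/50)·R2: [0, 0, -94/25, -3/25]
R4 ← R4 + (43/150)·R2: [0, 0, 98/75, 17/25]
R4 ← R4 + (49/141)·R3: [0, 0, 0, 30/47]
Echelon form has 4 nonzero rows, so rank(A) = 4.
The rank gives the maximum number of linearly independent columns: 4.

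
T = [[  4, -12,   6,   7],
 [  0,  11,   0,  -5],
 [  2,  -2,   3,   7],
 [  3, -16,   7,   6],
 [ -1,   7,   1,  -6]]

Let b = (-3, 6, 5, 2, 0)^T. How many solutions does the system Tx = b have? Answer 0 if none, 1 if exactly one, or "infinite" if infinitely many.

0

Row reduce the augmented matrix [T | b].
R3 ← R3 − (1/2)·R1: [0, 4, 0, 7/2, 13/2]
R4 ← R4 − (3/4)·R1: [0, -7, 5/2, 3/4, 17/4]
R5 ← R5 + (1/4)·R1: [0, 4, 5/2, -17/4, -3/4]
R3 ← R3 − (4/11)·R2: [0, 0, 0, 117/22, 95/22]
R4 ← R4 + (7/11)·R2: [0, 0, 5/2, -107/44, 355/44]
R5 ← R5 − (4/11)·R2: [0, 0, 5/2, -107/44, -129/44]
Swap R3 ↔ R4
R5 ← R5 − R3: [0, 0, 0, 0, -11]
The echelon form has 5 nonzero rows; the last pivot sits in the augmented column, so rank(T) = 4 but rank([T|b]) = 5.
Since the ranks differ, the system is inconsistent.
It has no solutions.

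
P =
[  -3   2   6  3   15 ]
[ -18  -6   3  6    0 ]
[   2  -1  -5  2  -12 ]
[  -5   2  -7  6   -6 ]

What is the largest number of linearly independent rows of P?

Row reduce to echelon form.
R2 ← R2 − (6)·R1: [0, -18, -33, -12, -90]
R3 ← R3 + (2/3)·R1: [0, 1/3, -1, 4, -2]
R4 ← R4 − (5/3)·R1: [0, -4/3, -17, 1, -31]
R3 ← R3 + (1/54)·R2: [0, 0, -29/18, 34/9, -11/3]
R4 ← R4 − (2/27)·R2: [0, 0, -131/9, 17/9, -73/3]
R4 ← R4 − (262/29)·R3: [0, 0, 0, -935/29, 255/29]
Echelon form has 4 nonzero rows, so rank(P) = 4.
The rank gives the maximum number of linearly independent rows: 4.

4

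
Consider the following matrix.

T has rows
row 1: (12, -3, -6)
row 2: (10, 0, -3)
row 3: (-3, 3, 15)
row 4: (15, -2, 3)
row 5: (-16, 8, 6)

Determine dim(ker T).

0

Row reduce to echelon form.
R2 ← R2 − (5/6)·R1: [0, 5/2, 2]
R3 ← R3 + (1/4)·R1: [0, 9/4, 27/2]
R4 ← R4 − (5/4)·R1: [0, 7/4, 21/2]
R5 ← R5 + (4/3)·R1: [0, 4, -2]
R3 ← R3 − (9/10)·R2: [0, 0, 117/10]
R4 ← R4 − (7/10)·R2: [0, 0, 91/10]
R5 ← R5 − (8/5)·R2: [0, 0, -26/5]
R4 ← R4 − (7/9)·R3: [0, 0, 0]
R5 ← R5 + (4/9)·R3: [0, 0, 0]
3 nonzero rows, so rank(T) = 3.
T has 3 columns; by rank–nullity, nullity = 3 − 3 = 0.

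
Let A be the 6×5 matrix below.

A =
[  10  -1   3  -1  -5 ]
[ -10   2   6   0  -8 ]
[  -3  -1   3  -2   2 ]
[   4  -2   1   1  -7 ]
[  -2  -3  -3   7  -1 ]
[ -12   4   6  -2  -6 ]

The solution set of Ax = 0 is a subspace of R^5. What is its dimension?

0

Row reduce to echelon form.
R2 ← R2 + R1: [0, 1, 9, -1, -13]
R3 ← R3 + (3/10)·R1: [0, -13/10, 39/10, -23/10, 1/2]
R4 ← R4 − (2/5)·R1: [0, -8/5, -1/5, 7/5, -5]
R5 ← R5 + (1/5)·R1: [0, -16/5, -12/5, 34/5, -2]
R6 ← R6 + (6/5)·R1: [0, 14/5, 48/5, -16/5, -12]
R3 ← R3 + (13/10)·R2: [0, 0, 78/5, -18/5, -82/5]
R4 ← R4 + (8/5)·R2: [0, 0, 71/5, -1/5, -129/5]
R5 ← R5 + (16/5)·R2: [0, 0, 132/5, 18/5, -218/5]
R6 ← R6 − (14/5)·R2: [0, 0, -78/5, -2/5, 122/5]
R4 ← R4 − (71/78)·R3: [0, 0, 0, 40/13, -424/39]
R5 ← R5 − (22/13)·R3: [0, 0, 0, 126/13, -206/13]
R6 ← R6 + R3: [0, 0, 0, -4, 8]
R5 ← R5 − (63/20)·R4: [0, 0, 0, 0, 92/5]
R6 ← R6 + (13/10)·R4: [0, 0, 0, 0, -92/15]
R6 ← R6 + (1/3)·R5: [0, 0, 0, 0, 0]
5 nonzero rows, so rank(A) = 5.
A has 5 columns; by rank–nullity, nullity = 5 − 5 = 0.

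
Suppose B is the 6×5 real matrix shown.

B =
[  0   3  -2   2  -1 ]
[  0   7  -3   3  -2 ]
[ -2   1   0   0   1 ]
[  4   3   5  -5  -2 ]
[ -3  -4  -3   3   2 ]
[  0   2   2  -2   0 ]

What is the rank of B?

Row reduce to echelon form.
Swap R1 ↔ R3
R4 ← R4 + (2)·R1: [0, 5, 5, -5, 0]
R5 ← R5 − (3/2)·R1: [0, -11/2, -3, 3, 1/2]
R3 ← R3 − (3/7)·R2: [0, 0, -5/7, 5/7, -1/7]
R4 ← R4 − (5/7)·R2: [0, 0, 50/7, -50/7, 10/7]
R5 ← R5 + (11/14)·R2: [0, 0, -75/14, 75/14, -15/14]
R6 ← R6 − (2/7)·R2: [0, 0, 20/7, -20/7, 4/7]
R4 ← R4 + (10)·R3: [0, 0, 0, 0, 0]
R5 ← R5 − (15/2)·R3: [0, 0, 0, 0, 0]
R6 ← R6 + (4)·R3: [0, 0, 0, 0, 0]
Echelon form has 3 nonzero rows, so rank(B) = 3.

3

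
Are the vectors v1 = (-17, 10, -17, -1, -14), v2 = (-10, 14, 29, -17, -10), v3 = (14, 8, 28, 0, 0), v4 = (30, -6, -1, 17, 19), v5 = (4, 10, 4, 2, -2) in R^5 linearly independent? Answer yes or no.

Form the matrix with these vectors as rows and row reduce.
R2 ← R2 − (10/17)·R1: [0, 138/17, 39, -279/17, -30/17]
R3 ← R3 + (14/17)·R1: [0, 276/17, 14, -14/17, -196/17]
R4 ← R4 + (30/17)·R1: [0, 198/17, -31, 259/17, -97/17]
R5 ← R5 + (4/17)·R1: [0, 210/17, 0, 30/17, -90/17]
R3 ← R3 − (2)·R2: [0, 0, -64, 32, -8]
R4 ← R4 − (33/23)·R2: [0, 0, -2000/23, 892/23, -73/23]
R5 ← R5 − (35/23)·R2: [0, 0, -1365/23, 615/23, -60/23]
R4 ← R4 − (125/92)·R3: [0, 0, 0, -108/23, 177/23]
R5 ← R5 − (1365/1472)·R3: [0, 0, 0, -135/46, 885/184]
R5 ← R5 − (5/8)·R4: [0, 0, 0, 0, 0]
4 nonzero rows, so the 5 vectors span a space of dimension 4.
Since 4 < 5, the vectors are linearly dependent.

no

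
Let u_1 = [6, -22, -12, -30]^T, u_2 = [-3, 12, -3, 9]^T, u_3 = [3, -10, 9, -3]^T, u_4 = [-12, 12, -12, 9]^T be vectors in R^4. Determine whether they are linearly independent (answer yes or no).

Form the matrix with these vectors as rows and row reduce.
R2 ← R2 + (1/2)·R1: [0, 1, -9, -6]
R3 ← R3 − (1/2)·R1: [0, 1, 15, 12]
R4 ← R4 + (2)·R1: [0, -32, -36, -51]
R3 ← R3 − R2: [0, 0, 24, 18]
R4 ← R4 + (32)·R2: [0, 0, -324, -243]
R4 ← R4 + (27/2)·R3: [0, 0, 0, 0]
3 nonzero rows, so the 4 vectors span a space of dimension 3.
Since 3 < 4, the vectors are linearly dependent.

no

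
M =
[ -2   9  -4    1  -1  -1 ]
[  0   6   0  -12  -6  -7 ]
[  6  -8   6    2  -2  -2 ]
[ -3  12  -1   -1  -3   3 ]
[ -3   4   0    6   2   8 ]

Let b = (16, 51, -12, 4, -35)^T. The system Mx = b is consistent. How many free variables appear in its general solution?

Row reduce the augmented matrix [M | b].
R3 ← R3 + (3)·R1: [0, 19, -6, 5, -5, -5, 36]
R4 ← R4 − (3/2)·R1: [0, -3/2, 5, -5/2, -3/2, 9/2, -20]
R5 ← R5 − (3/2)·R1: [0, -19/2, 6, 9/2, 7/2, 19/2, -59]
R3 ← R3 − (19/6)·R2: [0, 0, -6, 43, 14, 103/6, -251/2]
R4 ← R4 + (1/4)·R2: [0, 0, 5, -11/2, -3, 11/4, -29/4]
R5 ← R5 + (19/12)·R2: [0, 0, 6, -29/2, -6, -19/12, 87/4]
R4 ← R4 + (5/6)·R3: [0, 0, 0, 91/3, 26/3, 307/18, -671/6]
R5 ← R5 + R3: [0, 0, 0, 57/2, 8, 187/12, -415/4]
R5 ← R5 − (171/182)·R4: [0, 0, 0, 0, -1/7, -241/546, 241/182]
The echelon form has 5 nonzero rows, and every pivot lies in the first 6 columns, so rank(M) = rank([M|b]) = 5.
The system is consistent.
Free variables = (unknowns) − (rank) = 6 − 5 = 1.

1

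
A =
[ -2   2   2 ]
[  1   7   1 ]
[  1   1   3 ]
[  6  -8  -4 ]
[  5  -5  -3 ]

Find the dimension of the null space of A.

Row reduce to echelon form.
R2 ← R2 + (1/2)·R1: [0, 8, 2]
R3 ← R3 + (1/2)·R1: [0, 2, 4]
R4 ← R4 + (3)·R1: [0, -2, 2]
R5 ← R5 + (5/2)·R1: [0, 0, 2]
R3 ← R3 − (1/4)·R2: [0, 0, 7/2]
R4 ← R4 + (1/4)·R2: [0, 0, 5/2]
R4 ← R4 − (5/7)·R3: [0, 0, 0]
R5 ← R5 − (4/7)·R3: [0, 0, 0]
3 nonzero rows, so rank(A) = 3.
A has 3 columns; by rank–nullity, nullity = 3 − 3 = 0.

0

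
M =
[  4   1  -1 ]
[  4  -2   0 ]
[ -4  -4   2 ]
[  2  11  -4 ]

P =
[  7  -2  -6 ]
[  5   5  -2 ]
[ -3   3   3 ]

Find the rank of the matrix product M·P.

2

First compute MP:
[[ 36,  -6, -29],
 [ 18, -18, -20],
 [-54,  -6,  38],
 [ 81,  39, -46]]
Now row reduce the product.
R2 ← R2 − (1/2)·R1: [0, -15, -11/2]
R3 ← R3 + (3/2)·R1: [0, -15, -11/2]
R4 ← R4 − (9/4)·R1: [0, 105/2, 77/4]
R3 ← R3 − R2: [0, 0, 0]
R4 ← R4 + (7/2)·R2: [0, 0, 0]
2 nonzero rows, so rank(MP) = 2.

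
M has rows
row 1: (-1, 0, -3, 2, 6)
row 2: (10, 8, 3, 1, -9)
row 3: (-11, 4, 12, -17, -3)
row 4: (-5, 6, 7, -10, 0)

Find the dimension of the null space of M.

2

Row reduce to echelon form.
R2 ← R2 + (10)·R1: [0, 8, -27, 21, 51]
R3 ← R3 − (11)·R1: [0, 4, 45, -39, -69]
R4 ← R4 − (5)·R1: [0, 6, 22, -20, -30]
R3 ← R3 − (1/2)·R2: [0, 0, 117/2, -99/2, -189/2]
R4 ← R4 − (3/4)·R2: [0, 0, 169/4, -143/4, -273/4]
R4 ← R4 − (13/18)·R3: [0, 0, 0, 0, 0]
3 nonzero rows, so rank(M) = 3.
M has 5 columns; by rank–nullity, nullity = 5 − 3 = 2.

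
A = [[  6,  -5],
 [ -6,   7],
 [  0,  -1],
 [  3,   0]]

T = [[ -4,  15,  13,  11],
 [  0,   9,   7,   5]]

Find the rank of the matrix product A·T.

2

First compute AT:
[[-24,  45,  43,  41],
 [ 24, -27, -29, -31],
 [  0,  -9,  -7,  -5],
 [-12,  45,  39,  33]]
Now row reduce the product.
R2 ← R2 + R1: [0, 18, 14, 10]
R4 ← R4 − (1/2)·R1: [0, 45/2, 35/2, 25/2]
R3 ← R3 + (1/2)·R2: [0, 0, 0, 0]
R4 ← R4 − (5/4)·R2: [0, 0, 0, 0]
2 nonzero rows, so rank(AT) = 2.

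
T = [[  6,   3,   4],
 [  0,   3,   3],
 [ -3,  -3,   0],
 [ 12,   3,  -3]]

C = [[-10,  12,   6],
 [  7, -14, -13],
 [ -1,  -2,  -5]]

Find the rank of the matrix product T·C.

First compute TC:
[[-43,  22, -23],
 [ 18, -48, -54],
 [  9,   6,  21],
 [-96, 108,  48]]
Now row reduce the product.
R2 ← R2 + (18/43)·R1: [0, -1668/43, -2736/43]
R3 ← R3 + (9/43)·R1: [0, 456/43, 696/43]
R4 ← R4 − (96/43)·R1: [0, 2532/43, 4272/43]
R3 ← R3 + (38/139)·R2: [0, 0, -168/139]
R4 ← R4 + (211/139)·R2: [0, 0, 384/139]
R4 ← R4 + (16/7)·R3: [0, 0, 0]
3 nonzero rows, so rank(TC) = 3.

3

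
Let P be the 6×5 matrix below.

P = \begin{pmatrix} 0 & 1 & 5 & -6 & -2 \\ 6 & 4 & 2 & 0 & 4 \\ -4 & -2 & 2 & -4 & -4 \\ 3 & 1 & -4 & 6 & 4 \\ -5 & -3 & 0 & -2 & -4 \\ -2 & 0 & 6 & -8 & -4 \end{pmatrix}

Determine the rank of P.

2

Row reduce to echelon form.
Swap R1 ↔ R2
R3 ← R3 + (2/3)·R1: [0, 2/3, 10/3, -4, -4/3]
R4 ← R4 − (1/2)·R1: [0, -1, -5, 6, 2]
R5 ← R5 + (5/6)·R1: [0, 1/3, 5/3, -2, -2/3]
R6 ← R6 + (1/3)·R1: [0, 4/3, 20/3, -8, -8/3]
R3 ← R3 − (2/3)·R2: [0, 0, 0, 0, 0]
R4 ← R4 + R2: [0, 0, 0, 0, 0]
R5 ← R5 − (1/3)·R2: [0, 0, 0, 0, 0]
R6 ← R6 − (4/3)·R2: [0, 0, 0, 0, 0]
Echelon form has 2 nonzero rows, so rank(P) = 2.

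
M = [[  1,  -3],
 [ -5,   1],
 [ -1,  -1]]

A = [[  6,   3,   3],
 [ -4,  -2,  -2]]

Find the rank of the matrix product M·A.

First compute MA:
[[ 18,   9,   9],
 [-34, -17, -17],
 [ -2,  -1,  -1]]
Now row reduce the product.
R2 ← R2 + (17/9)·R1: [0, 0, 0]
R3 ← R3 + (1/9)·R1: [0, 0, 0]
1 nonzero row, so rank(MA) = 1.

1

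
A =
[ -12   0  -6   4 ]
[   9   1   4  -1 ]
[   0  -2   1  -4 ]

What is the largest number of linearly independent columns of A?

Row reduce to echelon form.
R2 ← R2 + (3/4)·R1: [0, 1, -1/2, 2]
R3 ← R3 + (2)·R2: [0, 0, 0, 0]
Echelon form has 2 nonzero rows, so rank(A) = 2.
The rank gives the maximum number of linearly independent columns: 2.

2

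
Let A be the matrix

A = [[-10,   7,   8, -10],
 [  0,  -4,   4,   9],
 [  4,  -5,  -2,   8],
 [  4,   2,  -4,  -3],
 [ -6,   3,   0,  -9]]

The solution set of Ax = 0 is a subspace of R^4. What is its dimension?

Row reduce to echelon form.
R3 ← R3 + (2/5)·R1: [0, -11/5, 6/5, 4]
R4 ← R4 + (2/5)·R1: [0, 24/5, -4/5, -7]
R5 ← R5 − (3/5)·R1: [0, -6/5, -24/5, -3]
R3 ← R3 − (11/20)·R2: [0, 0, -1, -19/20]
R4 ← R4 + (6/5)·R2: [0, 0, 4, 19/5]
R5 ← R5 − (3/10)·R2: [0, 0, -6, -57/10]
R4 ← R4 + (4)·R3: [0, 0, 0, 0]
R5 ← R5 − (6)·R3: [0, 0, 0, 0]
3 nonzero rows, so rank(A) = 3.
A has 4 columns; by rank–nullity, nullity = 4 − 3 = 1.

1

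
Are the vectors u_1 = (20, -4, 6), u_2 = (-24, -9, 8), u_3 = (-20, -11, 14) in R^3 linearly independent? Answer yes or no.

yes

Form the matrix with these vectors as rows and row reduce.
R2 ← R2 + (6/5)·R1: [0, -69/5, 76/5]
R3 ← R3 + R1: [0, -15, 20]
R3 ← R3 − (25/23)·R2: [0, 0, 80/23]
3 nonzero rows, so the 3 vectors span a space of dimension 3.
Since 3 = 3, the vectors are linearly independent.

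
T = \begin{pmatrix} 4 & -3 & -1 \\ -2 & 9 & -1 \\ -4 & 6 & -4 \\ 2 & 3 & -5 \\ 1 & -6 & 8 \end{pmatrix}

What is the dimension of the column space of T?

3

Row reduce to echelon form.
R2 ← R2 + (1/2)·R1: [0, 15/2, -3/2]
R3 ← R3 + R1: [0, 3, -5]
R4 ← R4 − (1/2)·R1: [0, 9/2, -9/2]
R5 ← R5 − (1/4)·R1: [0, -21/4, 33/4]
R3 ← R3 − (2/5)·R2: [0, 0, -22/5]
R4 ← R4 − (3/5)·R2: [0, 0, -18/5]
R5 ← R5 + (7/10)·R2: [0, 0, 36/5]
R4 ← R4 − (9/11)·R3: [0, 0, 0]
R5 ← R5 + (18/11)·R3: [0, 0, 0]
Echelon form has 3 nonzero rows, so rank(T) = 3.
The column space has dimension equal to the rank: 3.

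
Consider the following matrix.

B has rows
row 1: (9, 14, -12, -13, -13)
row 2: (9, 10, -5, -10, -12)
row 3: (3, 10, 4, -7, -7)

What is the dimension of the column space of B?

Row reduce to echelon form.
R2 ← R2 − R1: [0, -4, 7, 3, 1]
R3 ← R3 − (1/3)·R1: [0, 16/3, 8, -8/3, -8/3]
R3 ← R3 + (4/3)·R2: [0, 0, 52/3, 4/3, -4/3]
Echelon form has 3 nonzero rows, so rank(B) = 3.
The column space has dimension equal to the rank: 3.

3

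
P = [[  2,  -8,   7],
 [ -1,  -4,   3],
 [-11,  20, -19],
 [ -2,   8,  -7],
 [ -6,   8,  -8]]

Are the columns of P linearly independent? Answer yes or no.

Row reduce P to echelon form.
R2 ← R2 + (1/2)·R1: [0, -8, 13/2]
R3 ← R3 + (11/2)·R1: [0, -24, 39/2]
R4 ← R4 + R1: [0, 0, 0]
R5 ← R5 + (3)·R1: [0, -16, 13]
R3 ← R3 − (3)·R2: [0, 0, 0]
R5 ← R5 − (2)·R2: [0, 0, 0]
2 pivots among 3 columns.
Only 2 < 3 pivot columns, so the columns are linearly dependent.

no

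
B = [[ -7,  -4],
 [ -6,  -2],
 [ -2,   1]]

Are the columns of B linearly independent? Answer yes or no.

yes

Row reduce B to echelon form.
R2 ← R2 − (6/7)·R1: [0, 10/7]
R3 ← R3 − (2/7)·R1: [0, 15/7]
R3 ← R3 − (3/2)·R2: [0, 0]
2 pivots among 2 columns.
Every column is a pivot column, so the columns are linearly independent.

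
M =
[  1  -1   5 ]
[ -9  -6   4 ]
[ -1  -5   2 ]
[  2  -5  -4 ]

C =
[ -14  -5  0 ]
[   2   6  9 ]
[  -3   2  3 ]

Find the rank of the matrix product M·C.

3

First compute MC:
[[-31,  -1,   6],
 [102,  17, -42],
 [ -2, -21, -39],
 [-26, -48, -57]]
Now row reduce the product.
R2 ← R2 + (102/31)·R1: [0, 425/31, -690/31]
R3 ← R3 − (2/31)·R1: [0, -649/31, -1221/31]
R4 ← R4 − (26/31)·R1: [0, -1462/31, -1923/31]
R3 ← R3 + (649/425)·R2: [0, 0, -6237/85]
R4 ← R4 + (86/25)·R2: [0, 0, -693/5]
R4 ← R4 − (17/9)·R3: [0, 0, 0]
3 nonzero rows, so rank(MC) = 3.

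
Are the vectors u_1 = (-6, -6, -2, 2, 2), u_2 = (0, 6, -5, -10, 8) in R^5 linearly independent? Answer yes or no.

yes

Form the matrix with these vectors as rows and row reduce.
2 nonzero rows, so the 2 vectors span a space of dimension 2.
Since 2 = 2, the vectors are linearly independent.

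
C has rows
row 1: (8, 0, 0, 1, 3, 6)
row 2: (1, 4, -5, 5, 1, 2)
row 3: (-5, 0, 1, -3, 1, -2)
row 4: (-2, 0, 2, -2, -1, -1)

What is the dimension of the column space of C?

Row reduce to echelon form.
R2 ← R2 − (1/8)·R1: [0, 4, -5, 39/8, 5/8, 5/4]
R3 ← R3 + (5/8)·R1: [0, 0, 1, -19/8, 23/8, 7/4]
R4 ← R4 + (1/4)·R1: [0, 0, 2, -7/4, -1/4, 1/2]
R4 ← R4 − (2)·R3: [0, 0, 0, 3, -6, -3]
Echelon form has 4 nonzero rows, so rank(C) = 4.
The column space has dimension equal to the rank: 4.

4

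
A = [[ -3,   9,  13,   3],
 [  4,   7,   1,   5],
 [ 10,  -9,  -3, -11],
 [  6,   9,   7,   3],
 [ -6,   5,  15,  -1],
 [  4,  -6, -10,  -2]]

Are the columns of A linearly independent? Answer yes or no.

Row reduce A to echelon form.
R2 ← R2 + (4/3)·R1: [0, 19, 55/3, 9]
R3 ← R3 + (10/3)·R1: [0, 21, 121/3, -1]
R4 ← R4 + (2)·R1: [0, 27, 33, 9]
R5 ← R5 − (2)·R1: [0, -13, -11, -7]
R6 ← R6 + (4/3)·R1: [0, 6, 22/3, 2]
R3 ← R3 − (21/19)·R2: [0, 0, 1144/57, -208/19]
R4 ← R4 − (27/19)·R2: [0, 0, 132/19, -72/19]
R5 ← R5 + (13/19)·R2: [0, 0, 88/57, -16/19]
R6 ← R6 − (6/19)·R2: [0, 0, 88/57, -16/19]
R4 ← R4 − (9/26)·R3: [0, 0, 0, 0]
R5 ← R5 − (1/13)·R3: [0, 0, 0, 0]
R6 ← R6 − (1/13)·R3: [0, 0, 0, 0]
3 pivots among 4 columns.
Only 3 < 4 pivot columns, so the columns are linearly dependent.

no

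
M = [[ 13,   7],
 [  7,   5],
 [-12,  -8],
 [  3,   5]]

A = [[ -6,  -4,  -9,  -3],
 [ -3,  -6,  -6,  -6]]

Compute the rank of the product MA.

First compute MA:
[[-99, -94, -159, -81],
 [-57, -58, -93, -51],
 [ 96,  96, 156,  84],
 [-33, -42, -57, -39]]
Now row reduce the product.
R2 ← R2 − (19/33)·R1: [0, -128/33, -16/11, -48/11]
R3 ← R3 + (32/33)·R1: [0, 160/33, 20/11, 60/11]
R4 ← R4 − (1/3)·R1: [0, -32/3, -4, -12]
R3 ← R3 + (5/4)·R2: [0, 0, 0, 0]
R4 ← R4 − (11/4)·R2: [0, 0, 0, 0]
2 nonzero rows, so rank(MA) = 2.

2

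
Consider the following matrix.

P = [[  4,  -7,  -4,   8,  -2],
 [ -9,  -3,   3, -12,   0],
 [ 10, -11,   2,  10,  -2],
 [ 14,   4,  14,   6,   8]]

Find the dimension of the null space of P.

Row reduce to echelon form.
R2 ← R2 + (9/4)·R1: [0, -75/4, -6, 6, -9/2]
R3 ← R3 − (5/2)·R1: [0, 13/2, 12, -10, 3]
R4 ← R4 − (7/2)·R1: [0, 57/2, 28, -22, 15]
R3 ← R3 + (26/75)·R2: [0, 0, 248/25, -198/25, 36/25]
R4 ← R4 + (38/25)·R2: [0, 0, 472/25, -322/25, 204/25]
R4 ← R4 − (59/31)·R3: [0, 0, 0, 68/31, 168/31]
4 nonzero rows, so rank(P) = 4.
P has 5 columns; by rank–nullity, nullity = 5 − 4 = 1.

1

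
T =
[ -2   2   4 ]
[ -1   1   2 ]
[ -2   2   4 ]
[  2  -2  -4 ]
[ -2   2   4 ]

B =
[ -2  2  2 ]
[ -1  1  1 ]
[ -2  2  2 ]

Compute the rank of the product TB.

1

First compute TB:
[[ -6,   6,   6],
 [ -3,   3,   3],
 [ -6,   6,   6],
 [  6,  -6,  -6],
 [ -6,   6,   6]]
Now row reduce the product.
R2 ← R2 − (1/2)·R1: [0, 0, 0]
R3 ← R3 − R1: [0, 0, 0]
R4 ← R4 + R1: [0, 0, 0]
R5 ← R5 − R1: [0, 0, 0]
1 nonzero row, so rank(TB) = 1.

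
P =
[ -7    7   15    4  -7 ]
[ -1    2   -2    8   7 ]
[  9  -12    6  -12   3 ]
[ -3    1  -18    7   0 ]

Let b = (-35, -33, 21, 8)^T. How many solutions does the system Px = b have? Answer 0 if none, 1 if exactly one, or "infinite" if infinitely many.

infinite

Row reduce the augmented matrix [P | b].
R2 ← R2 − (1/7)·R1: [0, 1, -29/7, 52/7, 8, -28]
R3 ← R3 + (9/7)·R1: [0, -3, 177/7, -48/7, -6, -24]
R4 ← R4 − (3/7)·R1: [0, -2, -171/7, 37/7, 3, 23]
R3 ← R3 + (3)·R2: [0, 0, 90/7, 108/7, 18, -108]
R4 ← R4 + (2)·R2: [0, 0, -229/7, 141/7, 19, -33]
R4 ← R4 + (229/90)·R3: [0, 0, 0, 297/5, 324/5, -1539/5]
The echelon form has 4 nonzero rows, and every pivot lies in the first 5 columns, so rank(P) = rank([P|b]) = 4.
The system is consistent.
rank = 4 < 5 unknowns, so there are infinitely many solutions.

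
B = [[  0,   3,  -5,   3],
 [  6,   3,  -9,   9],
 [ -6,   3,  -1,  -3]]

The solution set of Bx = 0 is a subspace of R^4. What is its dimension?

Row reduce to echelon form.
Swap R1 ↔ R2
R3 ← R3 + R1: [0, 6, -10, 6]
R3 ← R3 − (2)·R2: [0, 0, 0, 0]
2 nonzero rows, so rank(B) = 2.
B has 4 columns; by rank–nullity, nullity = 4 − 2 = 2.

2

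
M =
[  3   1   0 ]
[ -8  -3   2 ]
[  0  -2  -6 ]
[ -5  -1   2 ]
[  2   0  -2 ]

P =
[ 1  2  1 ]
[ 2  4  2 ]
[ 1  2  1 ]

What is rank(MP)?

1

First compute MP:
[[  5,  10,   5],
 [-12, -24, -12],
 [-10, -20, -10],
 [ -5, -10,  -5],
 [  0,   0,   0]]
Now row reduce the product.
R2 ← R2 + (12/5)·R1: [0, 0, 0]
R3 ← R3 + (2)·R1: [0, 0, 0]
R4 ← R4 + R1: [0, 0, 0]
1 nonzero row, so rank(MP) = 1.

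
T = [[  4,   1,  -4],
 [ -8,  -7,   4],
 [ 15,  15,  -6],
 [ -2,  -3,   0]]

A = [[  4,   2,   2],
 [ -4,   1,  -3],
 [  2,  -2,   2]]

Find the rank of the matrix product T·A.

First compute TA:
[[  4,  17,  -3],
 [  4, -31,  13],
 [-12,  57, -27],
 [  4,  -7,   5]]
Now row reduce the product.
R2 ← R2 − R1: [0, -48, 16]
R3 ← R3 + (3)·R1: [0, 108, -36]
R4 ← R4 − R1: [0, -24, 8]
R3 ← R3 + (9/4)·R2: [0, 0, 0]
R4 ← R4 − (1/2)·R2: [0, 0, 0]
2 nonzero rows, so rank(TA) = 2.

2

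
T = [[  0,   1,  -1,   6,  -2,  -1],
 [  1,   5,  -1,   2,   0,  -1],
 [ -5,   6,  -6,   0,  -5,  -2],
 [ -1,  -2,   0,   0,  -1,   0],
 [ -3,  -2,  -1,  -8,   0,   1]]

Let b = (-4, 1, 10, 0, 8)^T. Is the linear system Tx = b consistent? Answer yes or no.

Row reduce the augmented matrix [T | b].
Swap R1 ↔ R2
R3 ← R3 + (5)·R1: [0, 31, -11, 10, -5, -7, 15]
R4 ← R4 + R1: [0, 3, -1, 2, -1, -1, 1]
R5 ← R5 + (3)·R1: [0, 13, -4, -2, 0, -2, 11]
R3 ← R3 − (31)·R2: [0, 0, 20, -176, 57, 24, 139]
R4 ← R4 − (3)·R2: [0, 0, 2, -16, 5, 2, 13]
R5 ← R5 − (13)·R2: [0, 0, 9, -80, 26, 11, 63]
R4 ← R4 − (1/10)·R3: [0, 0, 0, 8/5, -7/10, -2/5, -9/10]
R5 ← R5 − (9/20)·R3: [0, 0, 0, -4/5, 7/20, 1/5, 9/20]
R5 ← R5 + (1/2)·R4: [0, 0, 0, 0, 0, 0, 0]
The echelon form has 4 nonzero rows, and every pivot lies in the first 6 columns, so rank(T) = rank([T|b]) = 4.
The system is consistent.

yes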